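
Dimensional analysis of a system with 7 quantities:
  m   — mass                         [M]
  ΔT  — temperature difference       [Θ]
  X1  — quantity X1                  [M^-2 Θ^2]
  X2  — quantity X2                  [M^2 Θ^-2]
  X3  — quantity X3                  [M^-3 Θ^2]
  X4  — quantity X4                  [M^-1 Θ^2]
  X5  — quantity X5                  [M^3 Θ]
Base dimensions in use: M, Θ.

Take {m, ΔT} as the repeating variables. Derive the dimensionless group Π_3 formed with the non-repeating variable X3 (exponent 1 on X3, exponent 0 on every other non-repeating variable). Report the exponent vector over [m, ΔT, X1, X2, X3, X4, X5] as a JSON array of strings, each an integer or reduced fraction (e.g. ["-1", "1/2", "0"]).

["3", "-2", "0", "0", "1", "0", "0"]

Dimensional matrix (M×Θ by m×ΔT×X1×X2×X3×X4×X5):
  M: [ 1  0 -2  2 -3 -1  3]
  Θ: [ 0  1  2 -2  2  2  1]
Echelon form has 2 nonzero rows (pivots: m,ΔT)
Pivot set = {m,ΔT}, free = {X1,X2,X3,X4,X5}
RREF:
  r0: [   1    0   -2    2   -3   -1    3]
  r1: [   0    1    2   -2    2    2    1]
Fix exponent of X3 at 1, X1 at 0, X2 at 0, X4 at 0, X5 at 0; solve each RREF row for its pivot's exponent:
  r0: exp(m) + (-3)·1 = 0 ⇒ exp(m) = 3
  r1: exp(ΔT) + (2)·1 = 0 ⇒ exp(ΔT) = -2
Π_3 = m^3 · ΔT^-2 · X3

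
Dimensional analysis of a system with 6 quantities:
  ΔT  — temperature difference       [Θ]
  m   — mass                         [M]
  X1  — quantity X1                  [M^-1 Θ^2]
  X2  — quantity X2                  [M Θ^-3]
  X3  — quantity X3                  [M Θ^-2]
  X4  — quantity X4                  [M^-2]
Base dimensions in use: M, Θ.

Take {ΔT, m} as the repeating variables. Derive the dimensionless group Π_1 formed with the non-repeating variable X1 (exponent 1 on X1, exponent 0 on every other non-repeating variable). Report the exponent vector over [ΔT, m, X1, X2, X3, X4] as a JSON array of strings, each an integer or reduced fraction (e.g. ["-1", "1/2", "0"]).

Write exponents as rows M,Θ / cols ΔT,m,X1,X2,X3,X4:
  M: [ 0  1 -1  1  1 -2]
  Θ: [ 1  0  2 -3 -2  0]
Echelon form has 2 nonzero rows (pivots: ΔT,m)
Pivot set = {ΔT,m}, free = {X1,X2,X3,X4}
RREF:
  r0: [   1    0    2   -3   -2    0]
  r1: [   0    1   -1    1    1   -2]
Fix exponent of X1 at 1, X2 at 0, X3 at 0, X4 at 0; solve each RREF row for its pivot's exponent:
  r0: exp(ΔT) + (2)·1 = 0 ⇒ exp(ΔT) = -2
  r1: exp(m) + (-1)·1 = 0 ⇒ exp(m) = 1
Π_1 = ΔT^-2 · m · X1

["-2", "1", "1", "0", "0", "0"]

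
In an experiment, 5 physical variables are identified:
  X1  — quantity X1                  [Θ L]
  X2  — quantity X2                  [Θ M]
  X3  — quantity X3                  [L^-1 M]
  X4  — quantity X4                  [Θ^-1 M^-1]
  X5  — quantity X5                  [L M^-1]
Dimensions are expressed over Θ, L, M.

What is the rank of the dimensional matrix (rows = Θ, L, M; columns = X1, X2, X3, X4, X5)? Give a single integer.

Dimensional matrix (Θ×L×M by X1×X2×X3×X4×X5):
  Θ: [ 1  1  0 -1  0]
  L: [ 1  0 -1  0  1]
  M: [ 0  1  1 -1 -1]
Echelon form has 2 nonzero rows (pivots: X1,X2)

2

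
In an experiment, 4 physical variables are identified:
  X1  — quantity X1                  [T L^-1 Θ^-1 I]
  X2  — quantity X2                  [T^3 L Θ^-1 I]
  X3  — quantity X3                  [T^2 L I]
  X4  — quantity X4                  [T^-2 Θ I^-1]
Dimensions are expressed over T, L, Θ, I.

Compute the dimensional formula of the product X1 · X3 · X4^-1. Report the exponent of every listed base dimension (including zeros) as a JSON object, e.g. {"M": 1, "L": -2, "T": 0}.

Dimensional matrix (T×L×Θ×I by X1×X2×X3×X4):
  T: [ 1  3  2 -2]
  L: [-1  1  1  0]
  Θ: [-1 -1  0  1]
  I: [ 1  1  1 -1]
  [T]: (1)·1+(1)·2+(-1)·-2 = 5
  [L]: (1)·-1+(1)·1+(-1)·0 = 0
  [Θ]: (1)·-1+(1)·0+(-1)·1 = -2
  [I]: (1)·1+(1)·1+(-1)·-1 = 3
⇒ T^5 Θ^-2 I^3

{"T": 5, "L": 0, "Θ": -2, "I": 3}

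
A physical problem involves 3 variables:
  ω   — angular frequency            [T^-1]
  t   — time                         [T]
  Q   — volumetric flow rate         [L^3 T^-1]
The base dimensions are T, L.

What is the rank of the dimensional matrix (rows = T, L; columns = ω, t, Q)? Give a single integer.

2

Dimensional matrix (T×L by ω×t×Q):
  T: [-1  1 -1]
  L: [ 0  0  3]
RREF → pivots at {ω,Q} ⇒ r = 2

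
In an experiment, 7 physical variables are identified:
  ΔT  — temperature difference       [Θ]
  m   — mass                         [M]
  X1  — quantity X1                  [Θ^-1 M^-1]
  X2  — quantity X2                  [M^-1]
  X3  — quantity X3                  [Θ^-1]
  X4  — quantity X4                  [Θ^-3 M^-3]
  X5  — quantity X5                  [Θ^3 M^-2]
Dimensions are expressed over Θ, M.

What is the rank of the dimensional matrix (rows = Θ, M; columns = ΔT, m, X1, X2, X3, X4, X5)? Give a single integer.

2

Write exponents as rows Θ,M / cols ΔT,m,X1,X2,X3,X4,X5:
  Θ: [ 1  0 -1  0 -1 -3  3]
  M: [ 0  1 -1 -1  0 -3 -2]
Echelon form has 2 nonzero rows (pivots: ΔT,m)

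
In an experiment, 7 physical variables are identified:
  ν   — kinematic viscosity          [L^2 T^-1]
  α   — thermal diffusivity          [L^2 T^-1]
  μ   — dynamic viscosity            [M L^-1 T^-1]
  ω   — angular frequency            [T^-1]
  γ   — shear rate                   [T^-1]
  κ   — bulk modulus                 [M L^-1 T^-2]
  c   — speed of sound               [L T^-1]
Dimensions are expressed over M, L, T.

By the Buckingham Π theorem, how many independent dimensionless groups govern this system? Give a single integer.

Exponent matrix [M,L,T] × [ν,α,μ,ω,γ,κ,c]:
  M: [ 0  0  1  0  0  1  0]
  L: [ 2  2 -1  0  0 -1  1]
  T: [-1 -1 -1 -1 -1 -2 -1]
Echelon form has 3 nonzero rows (pivots: ν,μ,ω)
Π count = n − r = 7 − 3 = 4

4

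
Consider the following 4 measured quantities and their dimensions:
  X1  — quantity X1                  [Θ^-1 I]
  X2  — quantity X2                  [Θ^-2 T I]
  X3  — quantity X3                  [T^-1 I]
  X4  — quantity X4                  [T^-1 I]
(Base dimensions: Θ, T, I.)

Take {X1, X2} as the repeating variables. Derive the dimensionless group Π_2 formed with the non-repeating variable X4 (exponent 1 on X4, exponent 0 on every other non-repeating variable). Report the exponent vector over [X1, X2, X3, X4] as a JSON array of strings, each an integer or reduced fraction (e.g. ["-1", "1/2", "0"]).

["-2", "1", "0", "1"]

Exponent matrix [Θ,T,I] × [X1,X2,X3,X4]:
  Θ: [-1 -2  0  0]
  T: [ 0  1 -1 -1]
  I: [ 1  1  1  1]
RREF → pivots at {X1,X2} ⇒ r = 2
Repeat: X1,X2; free: X3,X4
RREF:
  r0: [   1    0    2    2]
  r1: [   0    1   -1   -1]
  r2: [   0    0    0    0]
Fix exponent of X4 at 1, X3 at 0; solve each RREF row for its pivot's exponent:
  r0: exp(X1) + (2)·1 = 0 ⇒ exp(X1) = -2
  r1: exp(X2) + (-1)·1 = 0 ⇒ exp(X2) = 1
Π_2 = X1^-2 · X2 · X4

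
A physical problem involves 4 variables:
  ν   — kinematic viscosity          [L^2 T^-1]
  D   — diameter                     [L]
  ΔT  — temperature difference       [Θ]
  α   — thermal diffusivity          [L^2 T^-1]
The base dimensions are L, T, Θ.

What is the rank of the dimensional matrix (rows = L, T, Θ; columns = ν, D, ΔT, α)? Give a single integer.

Dimensional matrix (L×T×Θ by ν×D×ΔT×α):
  L: [ 2  1  0  2]
  T: [-1  0  0 -1]
  Θ: [ 0  0  1  0]
RREF → pivots at {ν,D,ΔT} ⇒ r = 3

3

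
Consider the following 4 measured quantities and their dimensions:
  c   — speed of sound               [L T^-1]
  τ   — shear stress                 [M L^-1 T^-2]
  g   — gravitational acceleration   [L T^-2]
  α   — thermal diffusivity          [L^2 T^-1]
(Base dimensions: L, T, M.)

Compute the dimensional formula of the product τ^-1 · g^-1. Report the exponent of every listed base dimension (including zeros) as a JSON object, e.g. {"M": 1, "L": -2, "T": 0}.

Exponent matrix [L,T,M] × [c,τ,g,α]:
  L: [ 1 -1  1  2]
  T: [-1 -2 -2 -1]
  M: [ 0  1  0  0]
  [L]: (-1)·-1+(-1)·1 = 0
  [T]: (-1)·-2+(-1)·-2 = 4
  [M]: (-1)·1+(-1)·0 = -1
⇒ T^4 M^-1

{"L": 0, "T": 4, "M": -1}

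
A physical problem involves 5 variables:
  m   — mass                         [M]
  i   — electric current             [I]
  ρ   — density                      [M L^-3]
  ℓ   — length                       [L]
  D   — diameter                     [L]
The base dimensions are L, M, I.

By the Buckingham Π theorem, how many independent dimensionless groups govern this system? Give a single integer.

2

Exponent matrix [L,M,I] × [m,i,ρ,ℓ,D]:
  L: [ 0  0 -3  1  1]
  M: [ 1  0  1  0  0]
  I: [ 0  1  0  0  0]
Echelon form has 3 nonzero rows (pivots: m,i,ρ)
Π count = n − r = 5 − 3 = 2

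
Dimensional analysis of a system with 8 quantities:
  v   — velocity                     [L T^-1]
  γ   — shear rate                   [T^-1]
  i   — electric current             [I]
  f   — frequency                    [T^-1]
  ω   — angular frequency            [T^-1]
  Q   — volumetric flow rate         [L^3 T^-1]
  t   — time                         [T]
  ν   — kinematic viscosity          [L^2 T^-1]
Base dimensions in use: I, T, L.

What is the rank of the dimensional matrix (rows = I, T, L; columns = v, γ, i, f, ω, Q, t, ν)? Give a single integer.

3

Dimensional matrix (I×T×L by v×γ×i×f×ω×Q×t×ν):
  I: [ 0  0  1  0  0  0  0  0]
  T: [-1 -1  0 -1 -1 -1  1 -1]
  L: [ 1  0  0  0  0  3  0  2]
Echelon form has 3 nonzero rows (pivots: v,γ,i)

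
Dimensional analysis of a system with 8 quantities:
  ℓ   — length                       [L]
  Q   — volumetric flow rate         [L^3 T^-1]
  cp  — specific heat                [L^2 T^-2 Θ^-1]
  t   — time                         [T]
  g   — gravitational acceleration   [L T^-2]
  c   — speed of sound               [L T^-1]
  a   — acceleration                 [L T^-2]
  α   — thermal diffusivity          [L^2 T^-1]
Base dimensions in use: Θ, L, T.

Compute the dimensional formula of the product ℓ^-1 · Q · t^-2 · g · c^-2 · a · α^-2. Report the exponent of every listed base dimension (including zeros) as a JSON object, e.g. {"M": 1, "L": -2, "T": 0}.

{"Θ": 0, "L": -2, "T": -3}

Dimensional matrix (Θ×L×T by ℓ×Q×cp×t×g×c×a×α):
  Θ: [ 0  0 -1  0  0  0  0  0]
  L: [ 1  3  2  0  1  1  1  2]
  T: [ 0 -1 -2  1 -2 -1 -2 -1]
  [Θ]: (-1)·0+(1)·0+(-2)·0+(1)·0+(-2)·0+(1)·0+(-2)·0 = 0
  [L]: (-1)·1+(1)·3+(-2)·0+(1)·1+(-2)·1+(1)·1+(-2)·2 = -2
  [T]: (-1)·0+(1)·-1+(-2)·1+(1)·-2+(-2)·-1+(1)·-2+(-2)·-1 = -3
⇒ L^-2 T^-3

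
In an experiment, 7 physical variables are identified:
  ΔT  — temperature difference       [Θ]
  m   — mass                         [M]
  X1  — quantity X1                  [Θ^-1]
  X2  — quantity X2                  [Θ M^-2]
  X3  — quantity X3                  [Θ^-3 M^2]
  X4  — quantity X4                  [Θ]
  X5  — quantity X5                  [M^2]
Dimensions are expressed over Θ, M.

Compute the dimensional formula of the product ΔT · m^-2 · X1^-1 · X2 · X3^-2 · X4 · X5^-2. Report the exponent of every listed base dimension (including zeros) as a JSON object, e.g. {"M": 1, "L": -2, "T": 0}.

Dimensional matrix (Θ×M by ΔT×m×X1×X2×X3×X4×X5):
  Θ: [ 1  0 -1  1 -3  1  0]
  M: [ 0  1  0 -2  2  0  2]
  [Θ]: (1)·1+(-2)·0+(-1)·-1+(1)·1+(-2)·-3+(1)·1+(-2)·0 = 10
  [M]: (1)·0+(-2)·1+(-1)·0+(1)·-2+(-2)·2+(1)·0+(-2)·2 = -12
⇒ Θ^10 M^-12

{"Θ": 10, "M": -12}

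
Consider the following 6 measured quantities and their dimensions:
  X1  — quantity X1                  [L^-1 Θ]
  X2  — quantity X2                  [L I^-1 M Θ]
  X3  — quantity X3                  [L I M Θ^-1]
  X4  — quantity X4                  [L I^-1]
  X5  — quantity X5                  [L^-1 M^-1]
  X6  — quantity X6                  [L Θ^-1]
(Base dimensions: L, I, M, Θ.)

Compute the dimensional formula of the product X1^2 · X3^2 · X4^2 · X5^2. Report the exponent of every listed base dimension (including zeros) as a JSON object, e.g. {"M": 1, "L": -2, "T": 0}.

{"L": 0, "I": 0, "M": 0, "Θ": 0}

Dimensional matrix (L×I×M×Θ by X1×X2×X3×X4×X5×X6):
  L: [-1  1  1  1 -1  1]
  I: [ 0 -1  1 -1  0  0]
  M: [ 0  1  1  0 -1  0]
  Θ: [ 1  1 -1  0  0 -1]
  [L]: (2)·-1+(2)·1+(2)·1+(2)·-1 = 0
  [I]: (2)·0+(2)·1+(2)·-1+(2)·0 = 0
  [M]: (2)·0+(2)·1+(2)·0+(2)·-1 = 0
  [Θ]: (2)·1+(2)·-1+(2)·0+(2)·0 = 0
⇒ 1 (dimensionless)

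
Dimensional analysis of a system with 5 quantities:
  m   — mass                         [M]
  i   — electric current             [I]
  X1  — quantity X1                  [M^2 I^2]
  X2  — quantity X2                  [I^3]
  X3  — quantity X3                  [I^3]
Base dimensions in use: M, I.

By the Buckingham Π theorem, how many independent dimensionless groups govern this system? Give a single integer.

3

Dimensional matrix (M×I by m×i×X1×X2×X3):
  M: [ 1  0  2  0  0]
  I: [ 0  1  2  3  3]
Row reduction gives pivot columns m,i; rank = 2
5 vars − rank 2 = 3 Π groups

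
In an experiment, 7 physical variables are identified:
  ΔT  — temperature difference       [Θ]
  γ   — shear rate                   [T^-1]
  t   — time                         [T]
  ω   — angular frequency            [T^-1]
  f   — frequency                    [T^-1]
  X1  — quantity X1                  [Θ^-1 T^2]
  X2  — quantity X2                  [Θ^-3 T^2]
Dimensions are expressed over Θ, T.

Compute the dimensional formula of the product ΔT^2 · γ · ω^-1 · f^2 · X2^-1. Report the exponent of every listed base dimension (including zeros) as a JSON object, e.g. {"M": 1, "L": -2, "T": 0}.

Exponent matrix [Θ,T] × [ΔT,γ,t,ω,f,X1,X2]:
  Θ: [ 1  0  0  0  0 -1 -3]
  T: [ 0 -1  1 -1 -1  2  2]
  [Θ]: (2)·1+(1)·0+(-1)·0+(2)·0+(-1)·-3 = 5
  [T]: (2)·0+(1)·-1+(-1)·-1+(2)·-1+(-1)·2 = -4
⇒ Θ^5 T^-4

{"Θ": 5, "T": -4}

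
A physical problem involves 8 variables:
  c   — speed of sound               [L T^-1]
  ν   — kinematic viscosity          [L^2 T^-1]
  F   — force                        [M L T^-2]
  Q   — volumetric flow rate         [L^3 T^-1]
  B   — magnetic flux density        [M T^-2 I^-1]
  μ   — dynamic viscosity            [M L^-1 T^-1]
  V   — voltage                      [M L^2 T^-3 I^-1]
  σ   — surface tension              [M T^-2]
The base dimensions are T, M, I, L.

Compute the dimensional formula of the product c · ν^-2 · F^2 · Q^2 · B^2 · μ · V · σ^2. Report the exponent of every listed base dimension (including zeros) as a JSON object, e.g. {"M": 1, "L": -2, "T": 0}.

Write exponents as rows T,M,I,L / cols c,ν,F,Q,B,μ,V,σ:
  T: [-1 -1 -2 -1 -2 -1 -3 -2]
  M: [ 0  0  1  0  1  1  1  1]
  I: [ 0  0  0  0 -1  0 -1  0]
  L: [ 1  2  1  3  0 -1  2  0]
  [T]: (1)·-1+(-2)·-1+(2)·-2+(2)·-1+(2)·-2+(1)·-1+(1)·-3+(2)·-2 = -17
  [M]: (1)·0+(-2)·0+(2)·1+(2)·0+(2)·1+(1)·1+(1)·1+(2)·1 = 8
  [I]: (1)·0+(-2)·0+(2)·0+(2)·0+(2)·-1+(1)·0+(1)·-1+(2)·0 = -3
  [L]: (1)·1+(-2)·2+(2)·1+(2)·3+(2)·0+(1)·-1+(1)·2+(2)·0 = 6
⇒ T^-17 M^8 I^-3 L^6

{"T": -17, "M": 8, "I": -3, "L": 6}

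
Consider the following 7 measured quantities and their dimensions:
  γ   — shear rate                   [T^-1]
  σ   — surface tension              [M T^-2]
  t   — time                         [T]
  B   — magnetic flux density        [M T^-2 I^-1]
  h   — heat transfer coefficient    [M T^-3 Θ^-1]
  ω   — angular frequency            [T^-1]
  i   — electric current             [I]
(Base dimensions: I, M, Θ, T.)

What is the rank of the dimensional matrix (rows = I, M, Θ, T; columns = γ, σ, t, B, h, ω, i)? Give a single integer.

Write exponents as rows I,M,Θ,T / cols γ,σ,t,B,h,ω,i:
  I: [ 0  0  0 -1  0  0  1]
  M: [ 0  1  0  1  1  0  0]
  Θ: [ 0  0  0  0 -1  0  0]
  T: [-1 -2  1 -2 -3 -1  0]
Row reduction gives pivot columns γ,σ,B,h; rank = 4

4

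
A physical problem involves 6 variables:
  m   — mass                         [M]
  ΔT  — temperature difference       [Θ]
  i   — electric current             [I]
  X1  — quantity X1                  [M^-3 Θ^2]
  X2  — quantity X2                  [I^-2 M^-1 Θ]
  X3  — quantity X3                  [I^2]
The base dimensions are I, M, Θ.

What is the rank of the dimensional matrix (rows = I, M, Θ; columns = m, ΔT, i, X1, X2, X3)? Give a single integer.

Exponent matrix [I,M,Θ] × [m,ΔT,i,X1,X2,X3]:
  I: [ 0  0  1  0 -2  2]
  M: [ 1  0  0 -3 -1  0]
  Θ: [ 0  1  0  2  1  0]
RREF → pivots at {m,ΔT,i} ⇒ r = 3

3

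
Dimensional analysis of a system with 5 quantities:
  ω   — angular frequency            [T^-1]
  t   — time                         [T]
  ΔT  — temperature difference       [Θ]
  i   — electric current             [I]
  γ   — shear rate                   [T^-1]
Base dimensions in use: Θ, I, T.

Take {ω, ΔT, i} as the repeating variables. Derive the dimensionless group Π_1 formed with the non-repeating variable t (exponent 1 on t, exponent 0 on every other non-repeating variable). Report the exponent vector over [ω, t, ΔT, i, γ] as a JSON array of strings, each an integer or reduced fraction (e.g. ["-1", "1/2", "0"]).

["1", "1", "0", "0", "0"]

Exponent matrix [Θ,I,T] × [ω,t,ΔT,i,γ]:
  Θ: [ 0  0  1  0  0]
  I: [ 0  0  0  1  0]
  T: [-1  1  0  0 -1]
RREF → pivots at {ω,ΔT,i} ⇒ r = 3
Repeat: ω,ΔT,i; free: t,γ
RREF:
  r0: [   1   -1    0    0    1]
  r1: [   0    0    1    0    0]
  r2: [   0    0    0    1    0]
Fix exponent of t at 1, γ at 0; solve each RREF row for its pivot's exponent:
  r0: exp(ω) + (-1)·1 = 0 ⇒ exp(ω) = 1
  r1: exp(ΔT) + (0)·1 = 0 ⇒ exp(ΔT) = 0
  r2: exp(i) + (0)·1 = 0 ⇒ exp(i) = 0
Π_1 = ω · t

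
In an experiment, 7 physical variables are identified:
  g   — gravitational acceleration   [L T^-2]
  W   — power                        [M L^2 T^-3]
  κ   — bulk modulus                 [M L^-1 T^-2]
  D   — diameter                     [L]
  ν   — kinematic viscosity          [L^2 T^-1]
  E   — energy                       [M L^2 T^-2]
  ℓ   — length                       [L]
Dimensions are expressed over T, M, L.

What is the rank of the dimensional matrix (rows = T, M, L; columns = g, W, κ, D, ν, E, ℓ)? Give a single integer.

3

Write exponents as rows T,M,L / cols g,W,κ,D,ν,E,ℓ:
  T: [-2 -3 -2  0 -1 -2  0]
  M: [ 0  1  1  0  0  1  0]
  L: [ 1  2 -1  1  2  2  1]
Echelon form has 3 nonzero rows (pivots: g,W,κ)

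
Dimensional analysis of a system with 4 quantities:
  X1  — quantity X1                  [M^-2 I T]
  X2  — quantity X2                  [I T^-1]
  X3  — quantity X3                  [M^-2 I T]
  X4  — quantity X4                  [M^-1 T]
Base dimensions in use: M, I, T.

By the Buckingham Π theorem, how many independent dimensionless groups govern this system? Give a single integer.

2

Write exponents as rows M,I,T / cols X1,X2,X3,X4:
  M: [-2  0 -2 -1]
  I: [ 1  1  1  0]
  T: [ 1 -1  1  1]
Row reduction gives pivot columns X1,X2; rank = 2
n=4, r=2 ⇒ 2 dimensionless groups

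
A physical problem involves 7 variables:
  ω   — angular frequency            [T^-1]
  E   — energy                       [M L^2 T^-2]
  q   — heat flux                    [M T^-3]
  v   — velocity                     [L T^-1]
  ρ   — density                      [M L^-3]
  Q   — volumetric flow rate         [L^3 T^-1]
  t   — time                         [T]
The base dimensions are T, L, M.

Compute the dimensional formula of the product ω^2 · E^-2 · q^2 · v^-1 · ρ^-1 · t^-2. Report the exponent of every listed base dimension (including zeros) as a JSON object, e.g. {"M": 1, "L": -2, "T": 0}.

{"T": -5, "L": -2, "M": -1}

Dimensional matrix (T×L×M by ω×E×q×v×ρ×Q×t):
  T: [-1 -2 -3 -1  0 -1  1]
  L: [ 0  2  0  1 -3  3  0]
  M: [ 0  1  1  0  1  0  0]
  [T]: (2)·-1+(-2)·-2+(2)·-3+(-1)·-1+(-1)·0+(-2)·1 = -5
  [L]: (2)·0+(-2)·2+(2)·0+(-1)·1+(-1)·-3+(-2)·0 = -2
  [M]: (2)·0+(-2)·1+(2)·1+(-1)·0+(-1)·1+(-2)·0 = -1
⇒ T^-5 L^-2 M^-1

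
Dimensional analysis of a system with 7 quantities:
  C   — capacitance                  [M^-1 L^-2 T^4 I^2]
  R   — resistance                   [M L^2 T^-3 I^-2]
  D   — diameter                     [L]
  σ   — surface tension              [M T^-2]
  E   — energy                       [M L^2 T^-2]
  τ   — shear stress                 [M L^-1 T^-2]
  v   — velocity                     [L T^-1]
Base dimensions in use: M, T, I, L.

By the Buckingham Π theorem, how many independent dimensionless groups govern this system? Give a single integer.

Exponent matrix [M,T,I,L] × [C,R,D,σ,E,τ,v]:
  M: [-1  1  0  1  1  1  0]
  T: [ 4 -3  0 -2 -2 -2 -1]
  I: [ 2 -2  0  0  0  0  0]
  L: [-2  2  1  0  2 -1  1]
Echelon form has 4 nonzero rows (pivots: C,R,D,σ)
Π count = n − r = 7 − 4 = 3

3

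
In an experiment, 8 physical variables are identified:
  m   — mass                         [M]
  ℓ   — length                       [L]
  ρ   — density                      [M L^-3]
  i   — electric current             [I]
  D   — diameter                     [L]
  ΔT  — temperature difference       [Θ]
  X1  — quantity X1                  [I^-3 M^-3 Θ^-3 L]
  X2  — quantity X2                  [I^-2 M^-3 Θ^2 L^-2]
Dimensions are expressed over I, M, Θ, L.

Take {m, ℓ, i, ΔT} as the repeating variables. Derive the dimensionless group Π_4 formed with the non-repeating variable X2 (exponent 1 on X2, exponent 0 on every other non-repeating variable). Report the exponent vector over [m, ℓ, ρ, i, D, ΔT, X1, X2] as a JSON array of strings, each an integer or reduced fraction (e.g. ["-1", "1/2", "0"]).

["3", "2", "0", "2", "0", "-2", "0", "1"]

Dimensional matrix (I×M×Θ×L by m×ℓ×ρ×i×D×ΔT×X1×X2):
  I: [ 0  0  0  1  0  0 -3 -2]
  M: [ 1  0  1  0  0  0 -3 -3]
  Θ: [ 0  0  0  0  0  1 -3  2]
  L: [ 0  1 -3  0  1  0  1 -2]
Echelon form has 4 nonzero rows (pivots: m,ℓ,i,ΔT)
Repeat: m,ℓ,i,ΔT; free: ρ,D,X1,X2
RREF:
  r0: [   1    0    1    0    0    0   -3   -3]
  r1: [   0    1   -3    0    1    0    1   -2]
  r2: [   0    0    0    1    0    0   -3   -2]
  r3: [   0    0    0    0    0    1   -3    2]
Fix exponent of X2 at 1, ρ at 0, D at 0, X1 at 0; solve each RREF row for its pivot's exponent:
  r0: exp(m) + (-3)·1 = 0 ⇒ exp(m) = 3
  r1: exp(ℓ) + (-2)·1 = 0 ⇒ exp(ℓ) = 2
  r2: exp(i) + (-2)·1 = 0 ⇒ exp(i) = 2
  r3: exp(ΔT) + (2)·1 = 0 ⇒ exp(ΔT) = -2
Π_4 = m^3 · ℓ^2 · i^2 · ΔT^-2 · X2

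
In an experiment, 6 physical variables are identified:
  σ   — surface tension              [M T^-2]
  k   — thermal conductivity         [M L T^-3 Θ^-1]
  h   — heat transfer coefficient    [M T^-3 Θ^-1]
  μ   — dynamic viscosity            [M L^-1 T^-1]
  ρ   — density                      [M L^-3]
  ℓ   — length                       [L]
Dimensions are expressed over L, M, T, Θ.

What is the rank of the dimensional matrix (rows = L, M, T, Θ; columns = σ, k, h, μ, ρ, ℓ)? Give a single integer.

4

Exponent matrix [L,M,T,Θ] × [σ,k,h,μ,ρ,ℓ]:
  L: [ 0  1  0 -1 -3  1]
  M: [ 1  1  1  1  1  0]
  T: [-2 -3 -3 -1  0  0]
  Θ: [ 0 -1 -1  0  0  0]
RREF → pivots at {σ,k,h,μ} ⇒ r = 4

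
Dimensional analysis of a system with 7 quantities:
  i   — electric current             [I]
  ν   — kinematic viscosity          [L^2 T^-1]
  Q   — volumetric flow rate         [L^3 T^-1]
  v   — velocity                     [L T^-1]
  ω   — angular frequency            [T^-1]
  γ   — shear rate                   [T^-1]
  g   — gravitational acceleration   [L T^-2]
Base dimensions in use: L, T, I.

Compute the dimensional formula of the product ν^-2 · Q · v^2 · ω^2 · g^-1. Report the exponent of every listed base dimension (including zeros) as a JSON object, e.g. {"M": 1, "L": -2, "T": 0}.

Exponent matrix [L,T,I] × [i,ν,Q,v,ω,γ,g]:
  L: [ 0  2  3  1  0  0  1]
  T: [ 0 -1 -1 -1 -1 -1 -2]
  I: [ 1  0  0  0  0  0  0]
  [L]: (-2)·2+(1)·3+(2)·1+(2)·0+(-1)·1 = 0
  [T]: (-2)·-1+(1)·-1+(2)·-1+(2)·-1+(-1)·-2 = -1
  [I]: (-2)·0+(1)·0+(2)·0+(2)·0+(-1)·0 = 0
⇒ T^-1

{"L": 0, "T": -1, "I": 0}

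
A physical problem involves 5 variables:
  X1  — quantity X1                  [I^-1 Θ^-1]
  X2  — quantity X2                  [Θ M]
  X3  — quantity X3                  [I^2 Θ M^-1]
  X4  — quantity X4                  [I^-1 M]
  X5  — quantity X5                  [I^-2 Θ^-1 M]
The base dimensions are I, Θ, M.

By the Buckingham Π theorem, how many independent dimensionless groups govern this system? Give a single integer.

3

Exponent matrix [I,Θ,M] × [X1,X2,X3,X4,X5]:
  I: [-1  0  2 -1 -2]
  Θ: [-1  1  1  0 -1]
  M: [ 0  1 -1  1  1]
Row reduction gives pivot columns X1,X2; rank = 2
n=5, r=2 ⇒ 3 dimensionless groups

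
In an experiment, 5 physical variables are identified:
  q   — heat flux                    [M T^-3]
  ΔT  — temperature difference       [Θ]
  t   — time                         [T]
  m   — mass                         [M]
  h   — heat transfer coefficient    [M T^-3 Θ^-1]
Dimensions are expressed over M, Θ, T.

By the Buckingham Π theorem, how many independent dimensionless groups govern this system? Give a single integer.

Dimensional matrix (M×Θ×T by q×ΔT×t×m×h):
  M: [ 1  0  0  1  1]
  Θ: [ 0  1  0  0 -1]
  T: [-3  0  1  0 -3]
Echelon form has 3 nonzero rows (pivots: q,ΔT,t)
n=5, r=3 ⇒ 2 dimensionless groups

2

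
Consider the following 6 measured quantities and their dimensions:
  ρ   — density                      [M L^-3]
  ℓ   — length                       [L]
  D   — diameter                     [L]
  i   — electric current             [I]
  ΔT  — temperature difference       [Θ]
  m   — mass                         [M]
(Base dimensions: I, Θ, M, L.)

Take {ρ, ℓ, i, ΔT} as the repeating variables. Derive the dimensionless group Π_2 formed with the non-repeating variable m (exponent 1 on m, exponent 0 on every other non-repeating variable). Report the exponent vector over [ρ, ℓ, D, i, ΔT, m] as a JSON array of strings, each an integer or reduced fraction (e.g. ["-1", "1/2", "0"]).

Exponent matrix [I,Θ,M,L] × [ρ,ℓ,D,i,ΔT,m]:
  I: [ 0  0  0  1  0  0]
  Θ: [ 0  0  0  0  1  0]
  M: [ 1  0  0  0  0  1]
  L: [-3  1  1  0  0  0]
Row reduction gives pivot columns ρ,ℓ,i,ΔT; rank = 4
Pivot set = {ρ,ℓ,i,ΔT}, free = {D,m}
RREF:
  r0: [   1    0    0    0    0    1]
  r1: [   0    1    1    0    0    3]
  r2: [   0    0    0    1    0    0]
  r3: [   0    0    0    0    1    0]
Fix exponent of m at 1, D at 0; solve each RREF row for its pivot's exponent:
  r0: exp(ρ) + (1)·1 = 0 ⇒ exp(ρ) = -1
  r1: exp(ℓ) + (3)·1 = 0 ⇒ exp(ℓ) = -3
  r2: exp(i) + (0)·1 = 0 ⇒ exp(i) = 0
  r3: exp(ΔT) + (0)·1 = 0 ⇒ exp(ΔT) = 0
Π_2 = ρ^-1 · ℓ^-3 · m

["-1", "-3", "0", "0", "0", "1"]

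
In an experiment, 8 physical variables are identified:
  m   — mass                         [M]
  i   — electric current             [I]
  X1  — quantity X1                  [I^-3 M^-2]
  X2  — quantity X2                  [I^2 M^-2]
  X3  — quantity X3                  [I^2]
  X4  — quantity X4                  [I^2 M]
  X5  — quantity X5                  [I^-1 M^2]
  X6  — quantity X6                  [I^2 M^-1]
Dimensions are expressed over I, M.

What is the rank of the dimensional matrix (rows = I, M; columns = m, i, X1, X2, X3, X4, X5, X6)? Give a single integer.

2

Exponent matrix [I,M] × [m,i,X1,X2,X3,X4,X5,X6]:
  I: [ 0  1 -3  2  2  2 -1  2]
  M: [ 1  0 -2 -2  0  1  2 -1]
Echelon form has 2 nonzero rows (pivots: m,i)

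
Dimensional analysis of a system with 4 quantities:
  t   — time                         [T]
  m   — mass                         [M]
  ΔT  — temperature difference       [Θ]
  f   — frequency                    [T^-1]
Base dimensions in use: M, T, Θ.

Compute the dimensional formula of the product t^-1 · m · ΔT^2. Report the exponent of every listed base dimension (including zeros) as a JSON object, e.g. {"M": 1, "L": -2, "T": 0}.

Write exponents as rows M,T,Θ / cols t,m,ΔT,f:
  M: [ 0  1  0  0]
  T: [ 1  0  0 -1]
  Θ: [ 0  0  1  0]
  [M]: (-1)·0+(1)·1+(2)·0 = 1
  [T]: (-1)·1+(1)·0+(2)·0 = -1
  [Θ]: (-1)·0+(1)·0+(2)·1 = 2
⇒ M T^-1 Θ^2

{"M": 1, "T": -1, "Θ": 2}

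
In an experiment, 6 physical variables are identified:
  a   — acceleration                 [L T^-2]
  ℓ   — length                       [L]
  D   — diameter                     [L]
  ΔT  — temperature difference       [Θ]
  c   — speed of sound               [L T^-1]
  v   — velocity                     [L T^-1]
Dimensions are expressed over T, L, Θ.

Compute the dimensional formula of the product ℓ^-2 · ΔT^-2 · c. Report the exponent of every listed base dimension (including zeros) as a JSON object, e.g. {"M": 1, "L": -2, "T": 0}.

{"T": -1, "L": -1, "Θ": -2}

Dimensional matrix (T×L×Θ by a×ℓ×D×ΔT×c×v):
  T: [-2  0  0  0 -1 -1]
  L: [ 1  1  1  0  1  1]
  Θ: [ 0  0  0  1  0  0]
  [T]: (-2)·0+(-2)·0+(1)·-1 = -1
  [L]: (-2)·1+(-2)·0+(1)·1 = -1
  [Θ]: (-2)·0+(-2)·1+(1)·0 = -2
⇒ T^-1 L^-1 Θ^-2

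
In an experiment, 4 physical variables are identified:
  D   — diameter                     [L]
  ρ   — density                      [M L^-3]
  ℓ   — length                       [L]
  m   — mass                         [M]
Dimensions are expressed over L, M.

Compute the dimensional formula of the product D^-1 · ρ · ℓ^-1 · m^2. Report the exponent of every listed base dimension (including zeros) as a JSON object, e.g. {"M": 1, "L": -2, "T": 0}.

{"L": -5, "M": 3}

Exponent matrix [L,M] × [D,ρ,ℓ,m]:
  L: [ 1 -3  1  0]
  M: [ 0  1  0  1]
  [L]: (-1)·1+(1)·-3+(-1)·1+(2)·0 = -5
  [M]: (-1)·0+(1)·1+(-1)·0+(2)·1 = 3
⇒ L^-5 M^3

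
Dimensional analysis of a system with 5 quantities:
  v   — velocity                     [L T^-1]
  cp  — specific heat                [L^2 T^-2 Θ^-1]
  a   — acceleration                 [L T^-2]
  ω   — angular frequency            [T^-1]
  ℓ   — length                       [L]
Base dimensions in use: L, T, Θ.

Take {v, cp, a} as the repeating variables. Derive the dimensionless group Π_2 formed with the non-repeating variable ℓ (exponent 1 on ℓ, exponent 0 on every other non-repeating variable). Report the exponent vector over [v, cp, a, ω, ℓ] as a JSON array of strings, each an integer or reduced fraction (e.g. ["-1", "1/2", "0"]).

Exponent matrix [L,T,Θ] × [v,cp,a,ω,ℓ]:
  L: [ 1  2  1  0  1]
  T: [-1 -2 -2 -1  0]
  Θ: [ 0 -1  0  0  0]
Row reduction gives pivot columns v,cp,a; rank = 3
Pivot set = {v,cp,a}, free = {ω,ℓ}
RREF:
  r0: [   1    0    0   -1    2]
  r1: [   0    1    0    0    0]
  r2: [   0    0    1    1   -1]
Fix exponent of ℓ at 1, ω at 0; solve each RREF row for its pivot's exponent:
  r0: exp(v) + (2)·1 = 0 ⇒ exp(v) = -2
  r1: exp(cp) + (0)·1 = 0 ⇒ exp(cp) = 0
  r2: exp(a) + (-1)·1 = 0 ⇒ exp(a) = 1
Π_2 = v^-2 · a · ℓ

["-2", "0", "1", "0", "1"]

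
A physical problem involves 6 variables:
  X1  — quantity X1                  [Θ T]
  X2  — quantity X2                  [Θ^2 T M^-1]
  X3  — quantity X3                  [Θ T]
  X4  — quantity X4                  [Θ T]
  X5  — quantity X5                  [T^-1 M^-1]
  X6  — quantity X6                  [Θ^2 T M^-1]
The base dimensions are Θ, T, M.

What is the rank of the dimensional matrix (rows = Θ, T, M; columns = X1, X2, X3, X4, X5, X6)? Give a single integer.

Dimensional matrix (Θ×T×M by X1×X2×X3×X4×X5×X6):
  Θ: [ 1  2  1  1  0  2]
  T: [ 1  1  1  1 -1  1]
  M: [ 0 -1  0  0 -1 -1]
RREF → pivots at {X1,X2} ⇒ r = 2

2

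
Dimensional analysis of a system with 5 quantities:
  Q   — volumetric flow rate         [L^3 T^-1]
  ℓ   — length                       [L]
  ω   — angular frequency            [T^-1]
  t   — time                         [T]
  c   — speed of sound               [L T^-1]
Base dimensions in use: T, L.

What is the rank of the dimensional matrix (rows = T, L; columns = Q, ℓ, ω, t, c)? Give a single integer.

Write exponents as rows T,L / cols Q,ℓ,ω,t,c:
  T: [-1  0 -1  1 -1]
  L: [ 3  1  0  0  1]
RREF → pivots at {Q,ℓ} ⇒ r = 2

2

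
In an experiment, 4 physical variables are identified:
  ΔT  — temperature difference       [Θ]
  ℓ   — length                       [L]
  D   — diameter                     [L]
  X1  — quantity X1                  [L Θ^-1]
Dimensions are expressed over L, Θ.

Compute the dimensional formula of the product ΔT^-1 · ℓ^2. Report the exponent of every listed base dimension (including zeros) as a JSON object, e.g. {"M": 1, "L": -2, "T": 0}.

Exponent matrix [L,Θ] × [ΔT,ℓ,D,X1]:
  L: [ 0  1  1  1]
  Θ: [ 1  0  0 -1]
  [L]: (-1)·0+(2)·1 = 2
  [Θ]: (-1)·1+(2)·0 = -1
⇒ L^2 Θ^-1

{"L": 2, "Θ": -1}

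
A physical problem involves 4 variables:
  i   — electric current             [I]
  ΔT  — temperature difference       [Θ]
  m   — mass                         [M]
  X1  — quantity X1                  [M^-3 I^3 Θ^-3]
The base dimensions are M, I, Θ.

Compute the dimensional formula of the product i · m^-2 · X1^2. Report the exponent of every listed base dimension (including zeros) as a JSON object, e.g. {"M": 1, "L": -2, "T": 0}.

{"M": -8, "I": 7, "Θ": -6}

Write exponents as rows M,I,Θ / cols i,ΔT,m,X1:
  M: [ 0  0  1 -3]
  I: [ 1  0  0  3]
  Θ: [ 0  1  0 -3]
  [M]: (1)·0+(-2)·1+(2)·-3 = -8
  [I]: (1)·1+(-2)·0+(2)·3 = 7
  [Θ]: (1)·0+(-2)·0+(2)·-3 = -6
⇒ M^-8 I^7 Θ^-6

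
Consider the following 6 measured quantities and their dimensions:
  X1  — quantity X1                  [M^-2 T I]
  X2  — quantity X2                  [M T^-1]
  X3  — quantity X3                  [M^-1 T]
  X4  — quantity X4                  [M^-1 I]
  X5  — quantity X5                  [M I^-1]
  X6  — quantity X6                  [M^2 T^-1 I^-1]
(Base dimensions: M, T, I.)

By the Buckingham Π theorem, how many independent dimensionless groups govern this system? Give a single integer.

Dimensional matrix (M×T×I by X1×X2×X3×X4×X5×X6):
  M: [-2  1 -1 -1  1  2]
  T: [ 1 -1  1  0  0 -1]
  I: [ 1  0  0  1 -1 -1]
Echelon form has 2 nonzero rows (pivots: X1,X2)
n=6, r=2 ⇒ 4 dimensionless groups

4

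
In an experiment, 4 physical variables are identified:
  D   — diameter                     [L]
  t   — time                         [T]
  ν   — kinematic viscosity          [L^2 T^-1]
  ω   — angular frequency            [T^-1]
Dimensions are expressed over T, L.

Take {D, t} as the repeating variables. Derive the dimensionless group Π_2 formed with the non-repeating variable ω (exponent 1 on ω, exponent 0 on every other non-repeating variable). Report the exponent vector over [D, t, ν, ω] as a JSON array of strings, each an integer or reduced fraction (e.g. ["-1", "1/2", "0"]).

Exponent matrix [T,L] × [D,t,ν,ω]:
  T: [ 0  1 -1 -1]
  L: [ 1  0  2  0]
RREF → pivots at {D,t} ⇒ r = 2
Repeat: D,t; free: ν,ω
RREF:
  r0: [   1    0    2    0]
  r1: [   0    1   -1   -1]
Fix exponent of ω at 1, ν at 0; solve each RREF row for its pivot's exponent:
  r0: exp(D) + (0)·1 = 0 ⇒ exp(D) = 0
  r1: exp(t) + (-1)·1 = 0 ⇒ exp(t) = 1
Π_2 = t · ω

["0", "1", "0", "1"]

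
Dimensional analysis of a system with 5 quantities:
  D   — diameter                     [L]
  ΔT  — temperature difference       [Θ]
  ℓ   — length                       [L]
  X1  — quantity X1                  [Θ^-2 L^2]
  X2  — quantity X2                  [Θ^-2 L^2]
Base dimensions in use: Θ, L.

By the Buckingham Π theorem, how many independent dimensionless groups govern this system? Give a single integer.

3

Exponent matrix [Θ,L] × [D,ΔT,ℓ,X1,X2]:
  Θ: [ 0  1  0 -2 -2]
  L: [ 1  0  1  2  2]
RREF → pivots at {D,ΔT} ⇒ r = 2
Π count = n − r = 5 − 2 = 3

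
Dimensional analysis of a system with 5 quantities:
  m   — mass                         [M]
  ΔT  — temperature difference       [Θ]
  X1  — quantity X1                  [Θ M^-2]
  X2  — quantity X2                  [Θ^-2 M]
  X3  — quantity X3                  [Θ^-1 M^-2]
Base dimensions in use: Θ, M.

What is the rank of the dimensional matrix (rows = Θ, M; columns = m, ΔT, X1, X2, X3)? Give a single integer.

Write exponents as rows Θ,M / cols m,ΔT,X1,X2,X3:
  Θ: [ 0  1  1 -2 -1]
  M: [ 1  0 -2  1 -2]
Row reduction gives pivot columns m,ΔT; rank = 2

2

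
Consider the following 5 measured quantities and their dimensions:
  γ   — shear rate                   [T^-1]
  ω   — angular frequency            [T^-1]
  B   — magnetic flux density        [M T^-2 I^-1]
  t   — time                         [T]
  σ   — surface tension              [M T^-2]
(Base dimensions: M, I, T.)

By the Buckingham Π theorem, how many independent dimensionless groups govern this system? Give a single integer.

Write exponents as rows M,I,T / cols γ,ω,B,t,σ:
  M: [ 0  0  1  0  1]
  I: [ 0  0 -1  0  0]
  T: [-1 -1 -2  1 -2]
RREF → pivots at {γ,B,σ} ⇒ r = 3
n=5, r=3 ⇒ 2 dimensionless groups

2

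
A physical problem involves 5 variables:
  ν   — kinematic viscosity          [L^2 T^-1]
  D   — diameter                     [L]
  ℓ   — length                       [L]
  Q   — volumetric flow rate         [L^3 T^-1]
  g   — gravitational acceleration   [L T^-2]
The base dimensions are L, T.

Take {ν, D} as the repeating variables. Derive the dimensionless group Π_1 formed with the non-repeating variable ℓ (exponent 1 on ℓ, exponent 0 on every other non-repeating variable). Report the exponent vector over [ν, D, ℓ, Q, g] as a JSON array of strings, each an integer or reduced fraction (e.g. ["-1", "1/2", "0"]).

Dimensional matrix (L×T by ν×D×ℓ×Q×g):
  L: [ 2  1  1  3  1]
  T: [-1  0  0 -1 -2]
RREF → pivots at {ν,D} ⇒ r = 2
Repeat: ν,D; free: ℓ,Q,g
RREF:
  r0: [   1    0    0    1    2]
  r1: [   0    1    1    1   -3]
Fix exponent of ℓ at 1, Q at 0, g at 0; solve each RREF row for its pivot's exponent:
  r0: exp(ν) + (0)·1 = 0 ⇒ exp(ν) = 0
  r1: exp(D) + (1)·1 = 0 ⇒ exp(D) = -1
Π_1 = D^-1 · ℓ

["0", "-1", "1", "0", "0"]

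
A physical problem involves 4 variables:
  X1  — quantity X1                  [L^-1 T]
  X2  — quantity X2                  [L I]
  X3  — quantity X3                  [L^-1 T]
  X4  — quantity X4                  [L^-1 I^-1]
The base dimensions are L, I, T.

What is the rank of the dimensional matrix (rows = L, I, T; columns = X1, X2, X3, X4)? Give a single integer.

Dimensional matrix (L×I×T by X1×X2×X3×X4):
  L: [-1  1 -1 -1]
  I: [ 0  1  0 -1]
  T: [ 1  0  1  0]
RREF → pivots at {X1,X2} ⇒ r = 2

2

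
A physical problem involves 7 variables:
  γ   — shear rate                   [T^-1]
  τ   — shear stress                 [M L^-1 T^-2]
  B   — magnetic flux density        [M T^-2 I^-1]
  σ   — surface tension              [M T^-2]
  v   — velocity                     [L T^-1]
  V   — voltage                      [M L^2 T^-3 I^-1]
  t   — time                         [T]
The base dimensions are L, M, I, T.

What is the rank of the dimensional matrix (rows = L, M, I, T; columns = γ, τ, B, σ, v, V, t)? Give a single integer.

4

Write exponents as rows L,M,I,T / cols γ,τ,B,σ,v,V,t:
  L: [ 0 -1  0  0  1  2  0]
  M: [ 0  1  1  1  0  1  0]
  I: [ 0  0 -1  0  0 -1  0]
  T: [-1 -2 -2 -2 -1 -3  1]
Echelon form has 4 nonzero rows (pivots: γ,τ,B,σ)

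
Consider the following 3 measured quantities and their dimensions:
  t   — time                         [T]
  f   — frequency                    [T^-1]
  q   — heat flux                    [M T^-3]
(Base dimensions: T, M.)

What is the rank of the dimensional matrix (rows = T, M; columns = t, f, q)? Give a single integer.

2

Exponent matrix [T,M] × [t,f,q]:
  T: [ 1 -1 -3]
  M: [ 0  0  1]
Row reduction gives pivot columns t,q; rank = 2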